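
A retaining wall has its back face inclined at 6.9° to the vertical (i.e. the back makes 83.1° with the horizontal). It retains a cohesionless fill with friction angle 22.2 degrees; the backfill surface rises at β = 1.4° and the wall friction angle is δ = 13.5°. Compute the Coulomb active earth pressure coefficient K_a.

0.465

K_a = sin²(α+φ) / [sin²α · sin(α−δ) · (1 + √{sin(φ+δ)sin(φ−β) / (sin(α−δ)sin(α+β))})²].
With α = 83.1°, φ = 22.2°, δ = 13.5°, β = 1.4°: K_a = 0.4653.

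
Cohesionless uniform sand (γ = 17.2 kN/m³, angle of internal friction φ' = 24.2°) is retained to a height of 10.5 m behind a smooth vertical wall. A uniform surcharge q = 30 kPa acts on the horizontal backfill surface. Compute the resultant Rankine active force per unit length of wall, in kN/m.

K_a = tan²(45° − φ/2) = 0.4185.
Soil triangle: ½ K_a γ H² = 0.5×0.4185×17.2×10.5² = 396.8 kN/m.
Surcharge rectangle: K_a q H = 0.4185×30×10.5 = 131.8 kN/m.
Total = 396.8 + 131.8 = 528.6 kN/m.

529 kN/m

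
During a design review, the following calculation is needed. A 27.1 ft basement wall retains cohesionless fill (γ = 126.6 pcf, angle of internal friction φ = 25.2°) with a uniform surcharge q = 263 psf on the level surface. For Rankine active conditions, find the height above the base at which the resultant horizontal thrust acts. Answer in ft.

K_a = 0.4027.
Triangular part P₁ = ½K_aγH² = 18720 at H/3 = 9.033 ft; rectangular part P₂ = K_a q H = 2870 at H/2 = 13.55 ft.
ȳ = (P₁·9.033 + P₂·13.55)/(P₁+P₂) = 9.634 ft.

9.63 ft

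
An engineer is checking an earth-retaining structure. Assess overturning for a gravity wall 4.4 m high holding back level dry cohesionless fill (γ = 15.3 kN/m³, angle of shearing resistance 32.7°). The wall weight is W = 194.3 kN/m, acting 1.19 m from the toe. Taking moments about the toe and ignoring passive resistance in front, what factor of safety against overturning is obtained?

K_a = tan²(45° − 32.7°/2) = 0.2985.
P_a = ½K_aγH² = 0.5×0.2985×15.3×4.4² = 44.21 kN/m, acting at H/3 = 1.467 m above the base.
Overturning moment M_o = P_a × H/3 = 44.21 × 1.467 = 64.84.
Resisting moment M_r = W × 1.19 = 194.3 × 1.19 = 231.2.
FS_overturning = M_r/M_o = 231.2/64.84 = 3.566.

3.57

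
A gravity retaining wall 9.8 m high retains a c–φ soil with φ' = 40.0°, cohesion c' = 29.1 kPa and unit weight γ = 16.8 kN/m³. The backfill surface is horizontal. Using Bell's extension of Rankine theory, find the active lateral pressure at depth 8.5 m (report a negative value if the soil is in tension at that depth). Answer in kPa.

3.91 kPa

K_a = (1 − sin φ)/(1 + sin φ) = 0.2174.
σ_a = K_a γ z − 2c√K_a = 0.2174×16.8×8.5 − 2×29.1×0.4663 = 3.912 kPa.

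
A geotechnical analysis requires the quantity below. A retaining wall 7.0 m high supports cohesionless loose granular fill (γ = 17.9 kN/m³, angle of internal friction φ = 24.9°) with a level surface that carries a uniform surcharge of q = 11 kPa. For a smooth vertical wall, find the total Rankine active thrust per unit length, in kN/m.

210 kN/m

K_a = tan²(45° − φ/2) = 0.4074.
Soil triangle: ½ K_a γ H² = 0.5×0.4074×17.9×7.0² = 178.7 kN/m.
Surcharge rectangle: K_a q H = 0.4074×11×7.0 = 31.37 kN/m.
Total = 178.7 + 31.37 = 210.0 kN/m.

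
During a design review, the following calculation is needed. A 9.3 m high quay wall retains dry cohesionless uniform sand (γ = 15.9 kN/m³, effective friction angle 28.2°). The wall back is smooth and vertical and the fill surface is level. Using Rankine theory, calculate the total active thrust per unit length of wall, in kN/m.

246 kN/m

K_a = tan²(45° − φ/2) = 0.3582.
P_a = ½ K_a γ H² = 0.5 × 0.3582 × 15.9 × 9.3² = 246.3 kN/m.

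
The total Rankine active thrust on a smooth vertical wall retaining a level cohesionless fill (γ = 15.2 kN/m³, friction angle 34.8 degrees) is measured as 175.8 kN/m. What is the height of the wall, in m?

9.20 m

K_a = 0.2733. P_a = ½ K_a γ H² ⇒ H = √(2P_a/(K_a γ)).
H = √(2×175.8/(0.2733×15.2)) = 9.200 m.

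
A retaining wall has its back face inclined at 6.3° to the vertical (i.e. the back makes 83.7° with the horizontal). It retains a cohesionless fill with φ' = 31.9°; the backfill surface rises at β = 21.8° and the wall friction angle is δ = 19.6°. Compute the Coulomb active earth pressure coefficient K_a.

K_a = sin²(α+φ) / [sin²α · sin(α−δ) · (1 + √{sin(φ+δ)sin(φ−β) / (sin(α−δ)sin(α+β))})²].
With α = 83.7°, φ = 31.9°, δ = 19.6°, β = 21.8°: K_a = 0.4683.

0.468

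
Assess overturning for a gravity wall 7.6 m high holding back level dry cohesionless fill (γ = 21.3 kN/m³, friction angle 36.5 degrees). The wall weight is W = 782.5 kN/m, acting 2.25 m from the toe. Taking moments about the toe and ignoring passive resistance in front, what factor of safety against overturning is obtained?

4.45

K_a = tan²(45° − 36.5°/2) = 0.2541.
P_a = ½K_aγH² = 0.5×0.2541×21.3×7.6² = 156.3 kN/m, acting at H/3 = 2.533 m above the base.
Overturning moment M_o = P_a × H/3 = 156.3 × 2.533 = 395.9.
Resisting moment M_r = W × 2.25 = 782.5 × 2.25 = 1761.
FS_overturning = M_r/M_o = 1761/395.9 = 4.447.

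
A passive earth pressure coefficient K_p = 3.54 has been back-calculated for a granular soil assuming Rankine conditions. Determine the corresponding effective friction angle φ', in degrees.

34.0°

K_p = (1+sin φ)/(1−sin φ) ⇒ sin φ = (K_p − 1)/(K_p + 1) = 0.5595.
φ = arcsin(0.5595) = 34.02°.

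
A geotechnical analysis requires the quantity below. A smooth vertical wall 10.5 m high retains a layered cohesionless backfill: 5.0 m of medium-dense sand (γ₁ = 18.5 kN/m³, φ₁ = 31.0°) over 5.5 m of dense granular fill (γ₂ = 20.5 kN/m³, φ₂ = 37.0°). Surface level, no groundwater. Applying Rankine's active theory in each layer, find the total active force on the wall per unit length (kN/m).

278 kN/m

K_a1 = tan²(45°−31.0°/2) = 0.3201; K_a2 = tan²(45°−37.0°/2) = 0.2486.
Layer 1: σ at base = K_a1 γ₁ h₁ = 29.61 kPa; P₁ = ½×29.61×5.0 = 74.02.
Layer 2: σ_v at top = γ₁h₁ = 92.50; σ_h top = K_a2×92.50 = 22.99; σ_h base = K_a2×(92.50+20.5×5.5) = 51.02.
P₂ = ½(22.99+51.02)×5.5 = 203.5. Total P_a = 74.02+203.5 = 277.6 kN/m.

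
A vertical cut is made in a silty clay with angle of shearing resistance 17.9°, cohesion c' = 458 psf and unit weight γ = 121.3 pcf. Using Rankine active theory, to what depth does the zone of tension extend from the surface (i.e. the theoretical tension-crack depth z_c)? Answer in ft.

K_a = tan²(45° − 17.9°/2) = 0.5298; √K_a = 0.7279.
The active pressure is zero where K_a γ z = 2c√K_a, so z_c = 2c/(γ√K_a) = 2×458/(121.3×0.7279) = 10.37 ft.

10.4 ft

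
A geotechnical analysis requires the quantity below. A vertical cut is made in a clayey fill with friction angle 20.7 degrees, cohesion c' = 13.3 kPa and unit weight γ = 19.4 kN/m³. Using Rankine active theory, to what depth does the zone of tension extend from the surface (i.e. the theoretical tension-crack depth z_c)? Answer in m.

1.98 m

K_a = tan²(45° − 20.7°/2) = 0.4777; √K_a = 0.6911.
The active pressure is zero where K_a γ z = 2c√K_a, so z_c = 2c/(γ√K_a) = 2×13.3/(19.4×0.6911) = 1.984 m.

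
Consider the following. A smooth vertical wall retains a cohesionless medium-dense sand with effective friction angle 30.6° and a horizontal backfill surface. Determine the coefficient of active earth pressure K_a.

K_a = (1 − sin φ)/(1 + sin φ) = (1 − sin 30.6°)/(1 + sin 30.6°) = 0.3253.

0.325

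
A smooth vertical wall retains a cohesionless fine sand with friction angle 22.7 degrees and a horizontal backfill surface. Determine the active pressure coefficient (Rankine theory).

0.443

K_a = tan²(45° − φ/2) = tan²(33.65°) = 0.4431.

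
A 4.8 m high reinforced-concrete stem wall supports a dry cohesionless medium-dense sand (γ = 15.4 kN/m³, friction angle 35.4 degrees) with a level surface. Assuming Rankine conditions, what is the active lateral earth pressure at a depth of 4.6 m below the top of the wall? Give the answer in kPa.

K_a = (1 − sin φ)/(1 + sin φ) = 0.2664.
σ_h = K_a γ z = 0.2664 × 15.4 × 4.6 = 18.87 kPa.

18.9 kPa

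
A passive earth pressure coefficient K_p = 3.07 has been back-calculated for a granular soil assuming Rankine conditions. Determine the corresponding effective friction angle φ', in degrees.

30.6°

K_p = (1+sin φ)/(1−sin φ) ⇒ sin φ = (K_p − 1)/(K_p + 1) = 0.5086.
φ = arcsin(0.5086) = 30.57°.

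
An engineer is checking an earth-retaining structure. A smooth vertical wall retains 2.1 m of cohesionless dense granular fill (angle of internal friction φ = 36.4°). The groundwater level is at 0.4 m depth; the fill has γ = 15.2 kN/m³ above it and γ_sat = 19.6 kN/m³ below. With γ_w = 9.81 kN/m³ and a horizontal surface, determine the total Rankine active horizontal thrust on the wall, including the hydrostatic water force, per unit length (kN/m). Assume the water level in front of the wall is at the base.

20.7 kN/m

K_a = tan²(45° − φ/2) = 0.2552.
γ' = 19.6 − 9.81 = 9.790 kN/m³. Depth below WT = 1.7 m.
σ'_h at WT = K_a γ d_w = 1.551 kPa; at base = 1.551 + K_a γ' × 1.7 = 5.798 kPa.
P₁ (0–0.4 m) = ½×1.551×0.4 = 0.3103. P₂ (0.4–2.1 m) = ½(1.551+5.798)×1.7 = 6.247.
P_w = ½ γ_w h₂² = 0.5×9.81×1.7² = 14.18. Total = 0.3103+6.247+14.18 = 20.73 kN/m.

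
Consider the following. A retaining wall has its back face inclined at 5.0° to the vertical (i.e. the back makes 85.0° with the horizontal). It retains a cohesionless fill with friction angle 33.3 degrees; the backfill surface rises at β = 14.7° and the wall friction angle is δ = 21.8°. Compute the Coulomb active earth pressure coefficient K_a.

0.367

K_a = sin²(α+φ) / [sin²α · sin(α−δ) · (1 + √{sin(φ+δ)sin(φ−β) / (sin(α−δ)sin(α+β))})²].
With α = 85.0°, φ = 33.3°, δ = 21.8°, β = 14.7°: K_a = 0.3665.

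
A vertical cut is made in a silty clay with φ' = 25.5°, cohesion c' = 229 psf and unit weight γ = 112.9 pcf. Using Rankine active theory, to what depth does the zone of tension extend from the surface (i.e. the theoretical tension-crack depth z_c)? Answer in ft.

K_a = tan²(45° − 25.5°/2) = 0.3981; √K_a = 0.6310.
The active pressure is zero where K_a γ z = 2c√K_a, so z_c = 2c/(γ√K_a) = 2×229/(112.9×0.6310) = 6.429 ft.

6.43 ft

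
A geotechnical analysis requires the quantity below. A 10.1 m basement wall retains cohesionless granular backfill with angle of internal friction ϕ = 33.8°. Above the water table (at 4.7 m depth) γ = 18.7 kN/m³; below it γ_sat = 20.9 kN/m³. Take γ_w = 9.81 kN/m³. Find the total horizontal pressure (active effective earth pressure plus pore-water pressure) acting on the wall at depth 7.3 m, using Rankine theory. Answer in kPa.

K_a = (1 − sin φ)/(1 + sin φ) = 0.2851.
γ' = 20.9 − 9.81 = 11.09 kN/m³.
Effective vertical stress at 7.3 m: σ'_v = 18.7×4.7 + 11.09×2.60 = 116.7 kPa.
σ'_h = K_a σ'_v = 0.2851 × 116.7 = 33.28 kPa; u = γ_w × 2.60 = 25.51 kPa.
Total σ_h = 33.28 + 25.51 = 58.78 kPa.

58.8 kPa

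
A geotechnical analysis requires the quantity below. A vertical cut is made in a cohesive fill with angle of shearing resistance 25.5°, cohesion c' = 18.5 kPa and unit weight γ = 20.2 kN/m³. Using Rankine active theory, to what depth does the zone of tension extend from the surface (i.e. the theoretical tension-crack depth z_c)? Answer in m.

K_a = tan²(45° − 25.5°/2) = 0.3981; √K_a = 0.6310.
The active pressure is zero where K_a γ z = 2c√K_a, so z_c = 2c/(γ√K_a) = 2×18.5/(20.2×0.6310) = 2.903 m.

2.90 m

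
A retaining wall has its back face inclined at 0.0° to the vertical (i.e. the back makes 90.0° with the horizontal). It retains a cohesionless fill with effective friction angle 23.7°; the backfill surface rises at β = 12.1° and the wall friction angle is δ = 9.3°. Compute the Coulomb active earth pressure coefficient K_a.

K_a = sin²(α+φ) / [sin²α · sin(α−δ) · (1 + √{sin(φ+δ)sin(φ−β) / (sin(α−δ)sin(α+β))})²].
With α = 90.0°, φ = 23.7°, δ = 9.3°, β = 12.1°: K_a = 0.4754.

0.475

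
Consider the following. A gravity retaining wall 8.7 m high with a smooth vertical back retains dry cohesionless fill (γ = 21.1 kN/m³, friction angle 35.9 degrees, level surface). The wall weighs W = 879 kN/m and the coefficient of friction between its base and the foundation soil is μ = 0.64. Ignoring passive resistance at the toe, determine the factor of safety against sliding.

2.70

K_a = tan²(45° − 35.9°/2) = 0.2607.
P_a = ½K_aγH² = 0.5×0.2607×21.1×8.7² = 208.2 kN/m, acting at H/3 = 2.900 m above the base.
FS_sliding = μW / P_a = 0.64×879 / 208.2 = 2.702.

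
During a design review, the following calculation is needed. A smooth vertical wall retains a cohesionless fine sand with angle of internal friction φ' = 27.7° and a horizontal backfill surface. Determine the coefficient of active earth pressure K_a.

0.365

K_a = tan²(45° − φ/2) = tan²(31.15°) = 0.3653.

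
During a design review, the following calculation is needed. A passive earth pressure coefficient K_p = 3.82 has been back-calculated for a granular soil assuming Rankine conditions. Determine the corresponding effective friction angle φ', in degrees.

K_p = (1+sin φ)/(1−sin φ) ⇒ sin φ = (K_p − 1)/(K_p + 1) = 0.5851.
φ = arcsin(0.5851) = 35.81°.

35.8°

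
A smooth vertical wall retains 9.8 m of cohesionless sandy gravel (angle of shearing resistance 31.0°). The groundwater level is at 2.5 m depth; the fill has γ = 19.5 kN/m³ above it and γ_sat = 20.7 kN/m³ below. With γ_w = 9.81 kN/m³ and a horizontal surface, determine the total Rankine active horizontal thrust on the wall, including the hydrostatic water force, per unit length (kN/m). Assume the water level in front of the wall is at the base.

K_a = tan²(45° − φ/2) = 0.3201.
γ' = 20.7 − 9.81 = 10.89 kN/m³. Depth below WT = 7.3 m.
σ'_h at WT = K_a γ d_w = 15.60 kPa; at base = 15.60 + K_a γ' × 7.3 = 41.05 kPa.
P₁ (0–2.5 m) = ½×15.60×2.5 = 19.51. P₂ (2.5–9.8 m) = ½(15.60+41.05)×7.3 = 206.8.
P_w = ½ γ_w h₂² = 0.5×9.81×7.3² = 261.4. Total = 19.51+206.8+261.4 = 487.7 kN/m.

488 kN/m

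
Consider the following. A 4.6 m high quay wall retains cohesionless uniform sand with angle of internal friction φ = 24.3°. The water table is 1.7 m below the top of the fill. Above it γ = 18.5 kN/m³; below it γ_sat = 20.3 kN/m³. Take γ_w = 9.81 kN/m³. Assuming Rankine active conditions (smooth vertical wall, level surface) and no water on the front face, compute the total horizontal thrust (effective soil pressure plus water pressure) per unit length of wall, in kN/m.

K_a = tan²(45° − φ/2) = 0.4169.
γ' = 20.3 − 9.81 = 10.49 kN/m³. Depth below WT = 2.9 m.
σ'_h at WT = K_a γ d_w = 13.11 kPa; at base = 13.11 + K_a γ' × 2.9 = 25.80 kPa.
P₁ (0–1.7 m) = ½×13.11×1.7 = 11.15. P₂ (1.7–4.6 m) = ½(13.11+25.80)×2.9 = 56.42.
P_w = ½ γ_w h₂² = 0.5×9.81×2.9² = 41.25. Total = 11.15+56.42+41.25 = 108.8 kN/m.

109 kN/m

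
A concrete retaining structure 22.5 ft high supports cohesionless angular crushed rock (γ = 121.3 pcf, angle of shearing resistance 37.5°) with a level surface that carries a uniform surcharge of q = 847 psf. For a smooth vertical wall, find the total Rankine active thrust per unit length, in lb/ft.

12100 lb/ft

K_a = tan²(45° − φ/2) = 0.2432.
Soil triangle: ½ K_a γ H² = 0.5×0.2432×121.3×22.5² = 7467 lb/ft.
Surcharge rectangle: K_a q H = 0.2432×847×22.5 = 4635 lb/ft.
Total = 7467 + 4635 = 12100 lb/ft.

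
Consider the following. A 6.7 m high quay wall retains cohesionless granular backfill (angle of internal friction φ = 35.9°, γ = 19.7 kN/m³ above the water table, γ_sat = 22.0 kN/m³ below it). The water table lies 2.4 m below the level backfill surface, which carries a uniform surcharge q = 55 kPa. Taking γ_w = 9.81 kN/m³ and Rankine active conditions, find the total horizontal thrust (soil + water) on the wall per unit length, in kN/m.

284 kN/m

K_a = tan²(45° − φ/2) = 0.2607.
γ' = 22.0 − 9.81 = 12.19 kN/m³. h₂ = H − d_w = 4.3 m.
σ'_h: at surface K_a·q = 14.34; at WT K_a(q+γd_w) = 26.67; at base K_a(q+γd_w+γ'h₂) = 40.34 kPa.
P₁ = ½(14.34+26.67)×2.4 = 49.21; P₂ = ½(26.67+40.34)×4.3 = 144.1; P_w = ½γ_w h₂² = 90.69.
Total = 49.21+144.1+90.69 = 284.0 kN/m.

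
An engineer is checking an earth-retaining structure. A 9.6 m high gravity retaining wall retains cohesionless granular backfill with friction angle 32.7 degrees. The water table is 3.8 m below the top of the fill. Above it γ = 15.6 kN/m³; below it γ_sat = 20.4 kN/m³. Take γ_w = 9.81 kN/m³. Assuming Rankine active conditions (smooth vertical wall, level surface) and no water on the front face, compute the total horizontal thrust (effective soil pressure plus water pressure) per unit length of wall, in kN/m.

K_a = tan²(45° − φ/2) = 0.2985.
γ' = 20.4 − 9.81 = 10.59 kN/m³. Depth below WT = 5.8 m.
σ'_h at WT = K_a γ d_w = 17.70 kPa; at base = 17.70 + K_a γ' × 5.8 = 36.03 kPa.
P₁ (0–3.8 m) = ½×17.70×3.8 = 33.62. P₂ (3.8–9.6 m) = ½(17.70+36.03)×5.8 = 155.8.
P_w = ½ γ_w h₂² = 0.5×9.81×5.8² = 165.0. Total = 33.62+155.8+165.0 = 354.4 kN/m.

354 kN/m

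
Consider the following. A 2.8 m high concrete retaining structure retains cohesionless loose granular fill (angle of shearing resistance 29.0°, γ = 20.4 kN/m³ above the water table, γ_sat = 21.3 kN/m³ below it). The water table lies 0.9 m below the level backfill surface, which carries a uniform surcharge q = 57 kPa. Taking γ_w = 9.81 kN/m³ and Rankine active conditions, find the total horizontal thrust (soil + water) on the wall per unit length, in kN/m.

K_a = tan²(45° − φ/2) = 0.3470.
γ' = 21.3 − 9.81 = 11.49 kN/m³. h₂ = H − d_w = 1.9 m.
σ'_h: at surface K_a·q = 19.78; at WT K_a(q+γd_w) = 26.15; at base K_a(q+γd_w+γ'h₂) = 33.72 kPa.
P₁ = ½(19.78+26.15)×0.9 = 20.67; P₂ = ½(26.15+33.72)×1.9 = 56.88; P_w = ½γ_w h₂² = 17.71.
Total = 20.67+56.88+17.71 = 95.25 kN/m.

95.3 kN/m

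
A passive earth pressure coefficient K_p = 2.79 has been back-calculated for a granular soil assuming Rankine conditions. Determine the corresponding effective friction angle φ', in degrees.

28.2°

K_p = (1+sin φ)/(1−sin φ) ⇒ sin φ = (K_p − 1)/(K_p + 1) = 0.4723.
φ = arcsin(0.4723) = 28.18°.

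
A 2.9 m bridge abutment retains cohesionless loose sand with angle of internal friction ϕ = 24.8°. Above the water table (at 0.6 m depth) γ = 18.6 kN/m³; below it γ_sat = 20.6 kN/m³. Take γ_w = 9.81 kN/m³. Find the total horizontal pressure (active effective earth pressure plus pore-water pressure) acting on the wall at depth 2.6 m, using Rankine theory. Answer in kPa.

K_a = (1 − sin φ)/(1 + sin φ) = 0.4090.
γ' = 20.6 − 9.81 = 10.79 kN/m³.
Effective vertical stress at 2.6 m: σ'_v = 18.6×0.6 + 10.79×2.00 = 32.74 kPa.
σ'_h = K_a σ'_v = 0.4090 × 32.74 = 13.39 kPa; u = γ_w × 2.00 = 19.62 kPa.
Total σ_h = 13.39 + 19.62 = 33.01 kPa.

33.0 kPa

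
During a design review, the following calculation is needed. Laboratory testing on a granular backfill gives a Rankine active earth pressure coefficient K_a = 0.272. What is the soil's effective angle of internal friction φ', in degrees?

34.9°

K_a = tan²(45° − φ/2) ⇒ 45° − φ/2 = arctan(√0.272) = 27.54°.
φ = 2(45° − 27.54°) = 34.91°.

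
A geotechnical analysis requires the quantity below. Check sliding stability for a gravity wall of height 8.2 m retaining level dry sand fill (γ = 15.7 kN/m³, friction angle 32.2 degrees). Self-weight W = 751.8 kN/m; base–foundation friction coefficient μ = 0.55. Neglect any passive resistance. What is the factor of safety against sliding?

2.57

K_a = tan²(45° − 32.2°/2) = 0.3047.
P_a = ½K_aγH² = 0.5×0.3047×15.7×8.2² = 160.9 kN/m, acting at H/3 = 2.733 m above the base.
FS_sliding = μW / P_a = 0.55×751.8 / 160.9 = 2.571.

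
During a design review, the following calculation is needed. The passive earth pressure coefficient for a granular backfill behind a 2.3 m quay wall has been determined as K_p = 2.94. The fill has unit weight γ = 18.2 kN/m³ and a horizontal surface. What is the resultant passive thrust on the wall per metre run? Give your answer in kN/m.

P = ½ K_p γ H² = 0.5 × 2.94 × 18.2 × 2.3² = 141.5 kN/m.

142 kN/m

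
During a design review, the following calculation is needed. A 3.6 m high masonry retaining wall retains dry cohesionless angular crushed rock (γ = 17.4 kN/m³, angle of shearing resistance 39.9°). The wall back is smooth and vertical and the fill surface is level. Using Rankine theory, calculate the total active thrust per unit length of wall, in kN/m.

K_a = tan²(45° − φ/2) = 0.2184.
P_a = ½ K_a γ H² = 0.5 × 0.2184 × 17.4 × 3.6² = 24.63 kN/m.

24.6 kN/m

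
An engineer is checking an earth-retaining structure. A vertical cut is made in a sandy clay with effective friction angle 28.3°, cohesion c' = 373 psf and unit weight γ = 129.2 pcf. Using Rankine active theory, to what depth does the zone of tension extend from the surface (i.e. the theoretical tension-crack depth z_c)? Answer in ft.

K_a = tan²(45° − 28.3°/2) = 0.3568; √K_a = 0.5973.
The active pressure is zero where K_a γ z = 2c√K_a, so z_c = 2c/(γ√K_a) = 2×373/(129.2×0.5973) = 9.667 ft.

9.67 ft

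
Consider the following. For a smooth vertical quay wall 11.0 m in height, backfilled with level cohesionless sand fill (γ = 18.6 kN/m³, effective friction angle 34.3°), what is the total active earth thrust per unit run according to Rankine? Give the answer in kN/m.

314 kN/m

K_a = tan²(45° − φ/2) = 0.2792.
P_a = ½ K_a γ H² = 0.5 × 0.2792 × 18.6 × 11.0² = 314.1 kN/m.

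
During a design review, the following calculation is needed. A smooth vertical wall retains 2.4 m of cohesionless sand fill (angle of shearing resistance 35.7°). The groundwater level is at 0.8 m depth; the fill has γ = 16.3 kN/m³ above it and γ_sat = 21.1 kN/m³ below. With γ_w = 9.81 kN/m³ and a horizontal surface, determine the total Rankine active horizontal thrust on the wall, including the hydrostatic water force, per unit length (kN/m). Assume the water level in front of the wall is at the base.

K_a = tan²(45° − φ/2) = 0.2630.
γ' = 21.1 − 9.81 = 11.29 kN/m³. Depth below WT = 1.6 m.
σ'_h at WT = K_a γ d_w = 3.429 kPa; at base = 3.429 + K_a γ' × 1.6 = 8.180 kPa.
P₁ (0–0.8 m) = ½×3.429×0.8 = 1.372. P₂ (0.8–2.4 m) = ½(3.429+8.180)×1.6 = 9.288.
P_w = ½ γ_w h₂² = 0.5×9.81×1.6² = 12.56. Total = 1.372+9.288+12.56 = 23.22 kN/m.

23.2 kN/m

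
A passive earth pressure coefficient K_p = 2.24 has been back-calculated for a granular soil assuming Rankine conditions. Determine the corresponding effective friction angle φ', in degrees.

K_p = (1+sin φ)/(1−sin φ) ⇒ sin φ = (K_p − 1)/(K_p + 1) = 0.3827.
φ = arcsin(0.3827) = 22.50°.

22.5°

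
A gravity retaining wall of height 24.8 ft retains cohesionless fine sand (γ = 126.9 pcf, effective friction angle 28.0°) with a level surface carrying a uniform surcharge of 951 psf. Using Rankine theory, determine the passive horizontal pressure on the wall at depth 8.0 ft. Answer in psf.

K_p = (1 + sin φ)/(1 − sin φ) = 2.770.
σ_v = γz + q = 126.9 × 8.0 + 951 = 1966 psf.
σ_h = K_p σ_v = 2.770 × 1966 = 5446 psf.

5450 psf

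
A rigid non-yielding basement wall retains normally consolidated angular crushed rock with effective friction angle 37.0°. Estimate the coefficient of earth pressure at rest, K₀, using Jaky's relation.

0.398

K₀ = 1 − sin φ' = 1 − sin 37.0° = 0.3982.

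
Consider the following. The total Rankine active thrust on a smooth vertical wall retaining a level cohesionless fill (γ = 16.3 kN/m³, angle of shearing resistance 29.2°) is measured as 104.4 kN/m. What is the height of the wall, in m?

6.10 m

K_a = 0.3442. P_a = ½ K_a γ H² ⇒ H = √(2P_a/(K_a γ)).
H = √(2×104.4/(0.3442×16.3)) = 6.100 m.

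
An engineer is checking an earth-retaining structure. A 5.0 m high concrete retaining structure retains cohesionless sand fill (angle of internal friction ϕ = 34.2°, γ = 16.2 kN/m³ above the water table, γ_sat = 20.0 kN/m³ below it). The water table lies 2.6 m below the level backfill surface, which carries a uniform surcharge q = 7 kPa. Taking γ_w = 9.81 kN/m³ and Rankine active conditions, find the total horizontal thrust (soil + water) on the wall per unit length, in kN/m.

K_a = tan²(45° − φ/2) = 0.2803.
γ' = 20.0 − 9.81 = 10.19 kN/m³. h₂ = H − d_w = 2.4 m.
σ'_h: at surface K_a·q = 1.962; at WT K_a(q+γd_w) = 13.77; at base K_a(q+γd_w+γ'h₂) = 20.63 kPa.
P₁ = ½(1.962+13.77)×2.6 = 20.45; P₂ = ½(13.77+20.63)×2.4 = 41.28; P_w = ½γ_w h₂² = 28.25.
Total = 20.45+41.28+28.25 = 89.98 kN/m.

90.0 kN/m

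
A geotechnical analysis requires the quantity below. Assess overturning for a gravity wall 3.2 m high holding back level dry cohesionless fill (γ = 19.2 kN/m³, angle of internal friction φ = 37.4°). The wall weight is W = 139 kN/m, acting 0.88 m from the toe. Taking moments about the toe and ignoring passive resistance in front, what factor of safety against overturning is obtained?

4.78

K_a = tan²(45° − 37.4°/2) = 0.2443.
P_a = ½K_aγH² = 0.5×0.2443×19.2×3.2² = 24.01 kN/m, acting at H/3 = 1.067 m above the base.
Overturning moment M_o = P_a × H/3 = 24.01 × 1.067 = 25.61.
Resisting moment M_r = W × 0.88 = 139 × 0.88 = 122.3.
FS_overturning = M_r/M_o = 122.3/25.61 = 4.776.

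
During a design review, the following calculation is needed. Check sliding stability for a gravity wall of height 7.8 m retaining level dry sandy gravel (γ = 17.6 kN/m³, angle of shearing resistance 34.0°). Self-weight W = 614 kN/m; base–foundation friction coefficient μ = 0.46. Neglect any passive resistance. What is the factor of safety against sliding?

1.87

K_a = tan²(45° − 34.0°/2) = 0.2827.
P_a = ½K_aγH² = 0.5×0.2827×17.6×7.8² = 151.4 kN/m, acting at H/3 = 2.600 m above the base.
FS_sliding = μW / P_a = 0.46×614 / 151.4 = 1.866.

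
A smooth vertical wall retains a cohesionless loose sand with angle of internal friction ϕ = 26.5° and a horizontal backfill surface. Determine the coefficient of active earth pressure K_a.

0.383

K_a = (1 − sin φ)/(1 + sin φ) = (1 − sin 26.5°)/(1 + sin 26.5°) = 0.3829.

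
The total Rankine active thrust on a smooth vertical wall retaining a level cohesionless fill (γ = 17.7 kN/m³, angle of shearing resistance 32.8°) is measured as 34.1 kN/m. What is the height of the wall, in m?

K_a = 0.2973. P_a = ½ K_a γ H² ⇒ H = √(2P_a/(K_a γ)).
H = √(2×34.1/(0.2973×17.7)) = 3.600 m.

3.60 m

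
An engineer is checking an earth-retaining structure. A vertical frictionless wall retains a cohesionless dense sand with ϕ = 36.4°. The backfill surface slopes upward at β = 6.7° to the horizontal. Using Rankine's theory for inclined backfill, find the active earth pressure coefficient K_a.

K_a = cos β · (cos β − √(cos²β − cos²φ)) / (cos β + √(cos²β − cos²φ)).
cos β = 0.9932, cos φ = 0.8049, √(cos²β − cos²φ) = 0.5818.
K_a = 0.9932 × (0.9932 − 0.5818)/(0.9932 + 0.5818) = 0.2594.

0.259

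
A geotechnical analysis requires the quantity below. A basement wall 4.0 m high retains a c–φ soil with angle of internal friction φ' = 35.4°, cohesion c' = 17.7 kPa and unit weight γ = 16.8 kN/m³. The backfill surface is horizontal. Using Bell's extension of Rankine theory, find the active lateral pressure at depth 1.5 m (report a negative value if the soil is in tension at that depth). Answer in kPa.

-11.6 kPa

K_a = (1 − sin φ)/(1 + sin φ) = 0.2664.
σ_a = K_a γ z − 2c√K_a = 0.2664×16.8×1.5 − 2×17.7×0.5161 = -11.56 kPa.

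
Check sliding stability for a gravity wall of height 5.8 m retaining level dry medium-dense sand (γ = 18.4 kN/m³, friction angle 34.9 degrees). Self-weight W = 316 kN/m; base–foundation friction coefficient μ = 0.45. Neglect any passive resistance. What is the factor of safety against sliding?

1.69

K_a = tan²(45° − 34.9°/2) = 0.2721.
P_a = ½K_aγH² = 0.5×0.2721×18.4×5.8² = 84.23 kN/m, acting at H/3 = 1.933 m above the base.
FS_sliding = μW / P_a = 0.45×316 / 84.23 = 1.688.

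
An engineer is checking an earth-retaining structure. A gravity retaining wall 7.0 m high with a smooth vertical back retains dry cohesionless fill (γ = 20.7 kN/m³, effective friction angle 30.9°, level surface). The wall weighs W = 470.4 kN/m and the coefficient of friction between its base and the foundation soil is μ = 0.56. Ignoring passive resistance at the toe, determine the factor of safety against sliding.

1.62

K_a = tan²(45° − 30.9°/2) = 0.3214.
P_a = ½K_aγH² = 0.5×0.3214×20.7×7.0² = 163.0 kN/m, acting at H/3 = 2.333 m above the base.
FS_sliding = μW / P_a = 0.56×470.4 / 163.0 = 1.616.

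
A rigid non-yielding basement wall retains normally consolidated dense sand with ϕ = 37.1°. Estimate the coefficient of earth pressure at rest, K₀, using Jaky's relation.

0.397

K₀ = 1 − sin φ' = 1 − sin 37.1° = 0.3968.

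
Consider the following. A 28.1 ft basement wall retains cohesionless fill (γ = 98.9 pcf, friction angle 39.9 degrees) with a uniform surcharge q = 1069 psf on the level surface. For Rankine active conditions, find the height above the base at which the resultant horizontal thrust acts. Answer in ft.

K_a = 0.2184.
Triangular part P₁ = ½K_aγH² = 8529 at H/3 = 9.367 ft; rectangular part P₂ = K_a q H = 6562 at H/2 = 14.05 ft.
ȳ = (P₁·9.367 + P₂·14.05)/(P₁+P₂) = 11.40 ft.

11.4 ft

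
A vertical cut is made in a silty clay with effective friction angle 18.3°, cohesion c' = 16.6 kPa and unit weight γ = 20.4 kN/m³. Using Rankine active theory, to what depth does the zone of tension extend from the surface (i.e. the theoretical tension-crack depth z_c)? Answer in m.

K_a = tan²(45° − 18.3°/2) = 0.5221; √K_a = 0.7226.
The active pressure is zero where K_a γ z = 2c√K_a, so z_c = 2c/(γ√K_a) = 2×16.6/(20.4×0.7226) = 2.252 m.

2.25 m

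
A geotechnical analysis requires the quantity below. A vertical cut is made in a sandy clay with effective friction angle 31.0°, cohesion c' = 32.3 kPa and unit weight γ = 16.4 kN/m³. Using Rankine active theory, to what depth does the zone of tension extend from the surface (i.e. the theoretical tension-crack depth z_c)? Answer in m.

6.96 m

K_a = tan²(45° − 31.0°/2) = 0.3201; √K_a = 0.5658.
The active pressure is zero where K_a γ z = 2c√K_a, so z_c = 2c/(γ√K_a) = 2×32.3/(16.4×0.5658) = 6.962 m.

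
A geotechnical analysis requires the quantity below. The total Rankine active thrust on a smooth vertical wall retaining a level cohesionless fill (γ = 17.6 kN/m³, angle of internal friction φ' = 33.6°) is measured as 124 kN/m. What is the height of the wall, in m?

K_a = 0.2875. P_a = ½ K_a γ H² ⇒ H = √(2P_a/(K_a γ)).
H = √(2×124/(0.2875×17.6)) = 7.001 m.

7.00 m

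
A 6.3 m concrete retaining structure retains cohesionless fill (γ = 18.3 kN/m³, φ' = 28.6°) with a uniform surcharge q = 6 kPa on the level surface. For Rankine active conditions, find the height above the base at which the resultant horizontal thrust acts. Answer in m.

2.20 m

K_a = 0.3525.
Triangular part P₁ = ½K_aγH² = 128.0 at H/3 = 2.100 m; rectangular part P₂ = K_a q H = 13.33 at H/2 = 3.150 m.
ȳ = (P₁·2.100 + P₂·3.150)/(P₁+P₂) = 2.199 m.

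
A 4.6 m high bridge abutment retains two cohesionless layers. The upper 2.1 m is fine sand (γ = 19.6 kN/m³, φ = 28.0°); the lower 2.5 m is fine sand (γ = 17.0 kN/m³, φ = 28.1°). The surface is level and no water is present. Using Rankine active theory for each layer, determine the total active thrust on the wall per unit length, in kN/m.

K_a1 = tan²(45°−28.0°/2) = 0.3610; K_a2 = tan²(45°−28.1°/2) = 0.3596.
Layer 1: σ at base = K_a1 γ₁ h₁ = 14.86 kPa; P₁ = ½×14.86×2.1 = 15.60.
Layer 2: σ_v at top = γ₁h₁ = 41.16; σ_h top = K_a2×41.16 = 14.80; σ_h base = K_a2×(41.16+17.0×2.5) = 30.08.
P₂ = ½(14.80+30.08)×2.5 = 56.11. Total P_a = 15.60+56.11 = 71.71 kN/m.

71.7 kN/m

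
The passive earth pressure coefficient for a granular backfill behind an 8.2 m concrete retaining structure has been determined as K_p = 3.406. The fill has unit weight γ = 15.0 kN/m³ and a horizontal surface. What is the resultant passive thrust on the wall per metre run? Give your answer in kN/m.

1720 kN/m

P = ½ K_p γ H² = 0.5 × 3.406 × 15.0 × 8.2² = 1718 kN/m.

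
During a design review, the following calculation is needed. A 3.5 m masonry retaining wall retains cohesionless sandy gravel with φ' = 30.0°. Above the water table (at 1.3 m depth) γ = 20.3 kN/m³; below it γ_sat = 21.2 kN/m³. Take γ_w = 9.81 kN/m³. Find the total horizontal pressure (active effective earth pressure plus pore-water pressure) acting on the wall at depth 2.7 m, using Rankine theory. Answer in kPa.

27.8 kPa

K_a = (1 − sin φ)/(1 + sin φ) = 0.3333.
γ' = 21.2 − 9.81 = 11.39 kN/m³.
Effective vertical stress at 2.7 m: σ'_v = 20.3×1.3 + 11.39×1.40 = 42.34 kPa.
σ'_h = K_a σ'_v = 0.3333 × 42.34 = 14.11 kPa; u = γ_w × 1.40 = 13.73 kPa.
Total σ_h = 14.11 + 13.73 = 27.85 kPa.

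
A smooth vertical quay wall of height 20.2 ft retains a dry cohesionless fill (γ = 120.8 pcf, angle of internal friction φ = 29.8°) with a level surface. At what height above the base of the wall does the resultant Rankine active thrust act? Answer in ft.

6.73 ft

K_a = 0.3360.
The pressure distribution is triangular, so the resultant acts at H/3 above the base = 20.2/3 = 6.733 ft.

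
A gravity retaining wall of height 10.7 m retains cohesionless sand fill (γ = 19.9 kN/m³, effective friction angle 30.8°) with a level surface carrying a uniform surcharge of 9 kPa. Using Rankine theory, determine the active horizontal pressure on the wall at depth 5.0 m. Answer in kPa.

K_a = (1 − sin φ)/(1 + sin φ) = 0.3227.
σ_v = γz + q = 19.9 × 5.0 + 9 = 108.5 kPa.
σ_h = K_a σ_v = 0.3227 × 108.5 = 35.01 kPa.

35.0 kPa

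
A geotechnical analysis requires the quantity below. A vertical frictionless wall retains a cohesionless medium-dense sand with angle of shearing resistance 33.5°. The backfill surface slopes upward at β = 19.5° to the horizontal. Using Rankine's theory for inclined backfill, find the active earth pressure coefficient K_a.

0.343

K_a = cos β · (cos β − √(cos²β − cos²φ)) / (cos β + √(cos²β − cos²φ)).
cos β = 0.9426, cos φ = 0.8339, √(cos²β − cos²φ) = 0.4396.
K_a = 0.9426 × (0.9426 − 0.4396)/(0.9426 + 0.4396) = 0.3431.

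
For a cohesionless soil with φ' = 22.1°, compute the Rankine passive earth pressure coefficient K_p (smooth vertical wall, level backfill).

2.21

K_p = (1 + sin φ)/(1 − sin φ) = tan²(45° + 22.1°/2) = 2.206.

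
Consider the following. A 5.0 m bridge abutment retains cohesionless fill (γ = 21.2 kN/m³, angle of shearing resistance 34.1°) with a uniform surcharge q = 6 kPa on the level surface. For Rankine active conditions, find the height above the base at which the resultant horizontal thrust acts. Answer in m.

K_a = 0.2815.
Triangular part P₁ = ½K_aγH² = 74.60 at H/3 = 1.667 m; rectangular part P₂ = K_a q H = 8.446 at H/2 = 2.500 m.
ȳ = (P₁·1.667 + P₂·2.500)/(P₁+P₂) = 1.751 m.

1.75 m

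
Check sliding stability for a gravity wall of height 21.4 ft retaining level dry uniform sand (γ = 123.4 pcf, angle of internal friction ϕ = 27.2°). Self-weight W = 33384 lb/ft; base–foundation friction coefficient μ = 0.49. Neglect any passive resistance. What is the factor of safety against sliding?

K_a = tan²(45° − 27.2°/2) = 0.3726.
P_a = ½K_aγH² = 0.5×0.3726×123.4×21.4² = 10530 lb/ft, acting at H/3 = 7.133 ft above the base.
FS_sliding = μW / P_a = 0.49×33384 / 10530 = 1.554.

1.55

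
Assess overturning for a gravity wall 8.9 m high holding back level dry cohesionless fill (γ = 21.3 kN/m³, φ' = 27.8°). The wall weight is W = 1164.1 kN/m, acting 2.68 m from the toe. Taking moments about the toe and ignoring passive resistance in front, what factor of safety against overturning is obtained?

K_a = tan²(45° − 27.8°/2) = 0.3639.
P_a = ½K_aγH² = 0.5×0.3639×21.3×8.9² = 307.0 kN/m, acting at H/3 = 2.967 m above the base.
Overturning moment M_o = P_a × H/3 = 307.0 × 2.967 = 910.7.
Resisting moment M_r = W × 2.68 = 1164.1 × 2.68 = 3120.
FS_overturning = M_r/M_o = 3120/910.7 = 3.426.

3.43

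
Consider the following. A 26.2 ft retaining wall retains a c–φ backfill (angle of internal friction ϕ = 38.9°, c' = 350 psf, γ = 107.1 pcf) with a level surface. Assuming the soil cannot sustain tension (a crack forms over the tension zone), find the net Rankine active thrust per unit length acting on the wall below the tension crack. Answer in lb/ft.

1920 lb/ft

K_a = 0.2285; √K_a = 0.4780.
Tension-crack depth z_c = 2c/(γ√K_a) = 2×350/(107.1×0.4780) = 13.67 ft.
σ_a at base = K_a γ H − 2c√K_a = 0.2285×107.1×26.2 − 2×350×0.4780 = 306.6 psf.
P_a = ½ × 306.6 × (H − z_c) = 0.5×306.6×12.53 = 1921 lb/ft.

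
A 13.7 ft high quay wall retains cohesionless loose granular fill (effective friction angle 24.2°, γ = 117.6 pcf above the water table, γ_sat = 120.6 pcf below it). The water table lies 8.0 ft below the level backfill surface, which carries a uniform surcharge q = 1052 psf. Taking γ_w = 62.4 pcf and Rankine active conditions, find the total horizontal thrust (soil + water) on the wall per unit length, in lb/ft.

K_a = tan²(45° − φ/2) = 0.4185.
γ' = 120.6 − 62.4 = 58.20 pcf. h₂ = H − d_w = 5.7 ft.
σ'_h: at surface K_a·q = 440.3; at WT K_a(q+γd_w) = 834.0; at base K_a(q+γd_w+γ'h₂) = 972.9 psf.
P₁ = ½(440.3+834.0)×8.0 = 5097; P₂ = ½(834.0+972.9)×5.7 = 5150; P_w = ½γ_w h₂² = 1014.
Total = 5097+5150+1014 = 11260 lb/ft.

11300 lb/ft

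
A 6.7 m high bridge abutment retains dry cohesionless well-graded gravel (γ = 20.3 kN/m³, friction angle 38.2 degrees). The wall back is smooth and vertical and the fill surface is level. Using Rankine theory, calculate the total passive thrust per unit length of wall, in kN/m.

1930 kN/m

K_p = tan²(45° + φ/2) = 4.241.
P_p = ½ K_p γ H² = 0.5 × 4.241 × 20.3 × 6.7² = 1932 kN/m.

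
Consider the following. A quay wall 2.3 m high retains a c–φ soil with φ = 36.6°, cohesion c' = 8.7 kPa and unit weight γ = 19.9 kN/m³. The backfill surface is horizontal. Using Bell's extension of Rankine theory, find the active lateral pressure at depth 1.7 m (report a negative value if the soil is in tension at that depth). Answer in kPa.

K_a = (1 − sin φ)/(1 + sin φ) = 0.2530.
σ_a = K_a γ z − 2c√K_a = 0.2530×19.9×1.7 − 2×8.7×0.5029 = -0.1938 kPa.

-0.194 kPa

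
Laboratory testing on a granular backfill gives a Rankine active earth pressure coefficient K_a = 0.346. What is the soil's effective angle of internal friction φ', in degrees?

29.1°

K_a = tan²(45° − φ/2) ⇒ 45° − φ/2 = arctan(√0.346) = 30.46°.
φ = 2(45° − 30.46°) = 29.07°.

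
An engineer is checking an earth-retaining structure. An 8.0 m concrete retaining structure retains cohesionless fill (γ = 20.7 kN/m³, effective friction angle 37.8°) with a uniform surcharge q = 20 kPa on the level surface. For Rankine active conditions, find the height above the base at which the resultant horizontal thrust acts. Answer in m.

2.93 m

K_a = 0.2400.
Triangular part P₁ = ½K_aγH² = 159.0 at H/3 = 2.667 m; rectangular part P₂ = K_a q H = 38.40 at H/2 = 4.000 m.
ȳ = (P₁·2.667 + P₂·4.000)/(P₁+P₂) = 2.926 m.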